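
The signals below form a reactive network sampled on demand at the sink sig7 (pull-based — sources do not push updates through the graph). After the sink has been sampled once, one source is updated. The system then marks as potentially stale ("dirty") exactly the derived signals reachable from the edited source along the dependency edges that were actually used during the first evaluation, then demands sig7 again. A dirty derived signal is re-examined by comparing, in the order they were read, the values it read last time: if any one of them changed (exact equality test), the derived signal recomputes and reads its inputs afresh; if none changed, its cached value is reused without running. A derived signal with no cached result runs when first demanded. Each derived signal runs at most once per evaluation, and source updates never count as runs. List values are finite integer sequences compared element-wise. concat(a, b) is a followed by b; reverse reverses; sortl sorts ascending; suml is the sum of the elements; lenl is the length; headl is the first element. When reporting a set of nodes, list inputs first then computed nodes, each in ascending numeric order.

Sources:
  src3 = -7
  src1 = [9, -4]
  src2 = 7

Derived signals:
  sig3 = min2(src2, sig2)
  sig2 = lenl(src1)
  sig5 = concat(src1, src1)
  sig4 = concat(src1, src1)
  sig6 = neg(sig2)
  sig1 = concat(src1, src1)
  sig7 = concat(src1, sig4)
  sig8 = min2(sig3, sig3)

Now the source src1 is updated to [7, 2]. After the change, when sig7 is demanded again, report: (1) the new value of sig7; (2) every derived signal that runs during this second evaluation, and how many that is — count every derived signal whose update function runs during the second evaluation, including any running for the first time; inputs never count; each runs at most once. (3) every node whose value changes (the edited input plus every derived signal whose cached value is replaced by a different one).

sig7 now evaluates to [7, 2, 7, 2, 7, 2].
Run set: sig4, sig7 (2 run).
Changed values: src1, sig4, sig7.

Initial pass — values computed on the first demand:
  sig4 = concat([9, -4], [9, -4]) = [9, -4, 9, -4]
  sig7 = concat([9, -4], [9, -4, 9, -4]) = [9, -4, 9, -4, 9, -4]

Second demand — change propagation:
  sig4: re-runs because src1 [9, -4]->[7, 2]; src1 [9, -4]->[7, 2]; new result [7, 2, 7, 2].
  sig7: re-runs because src1 [9, -4]->[7, 2]; sig4 [9, -4, 9, -4]->[7, 2, 7, 2]; new result [7, 2, 7, 2, 7, 2].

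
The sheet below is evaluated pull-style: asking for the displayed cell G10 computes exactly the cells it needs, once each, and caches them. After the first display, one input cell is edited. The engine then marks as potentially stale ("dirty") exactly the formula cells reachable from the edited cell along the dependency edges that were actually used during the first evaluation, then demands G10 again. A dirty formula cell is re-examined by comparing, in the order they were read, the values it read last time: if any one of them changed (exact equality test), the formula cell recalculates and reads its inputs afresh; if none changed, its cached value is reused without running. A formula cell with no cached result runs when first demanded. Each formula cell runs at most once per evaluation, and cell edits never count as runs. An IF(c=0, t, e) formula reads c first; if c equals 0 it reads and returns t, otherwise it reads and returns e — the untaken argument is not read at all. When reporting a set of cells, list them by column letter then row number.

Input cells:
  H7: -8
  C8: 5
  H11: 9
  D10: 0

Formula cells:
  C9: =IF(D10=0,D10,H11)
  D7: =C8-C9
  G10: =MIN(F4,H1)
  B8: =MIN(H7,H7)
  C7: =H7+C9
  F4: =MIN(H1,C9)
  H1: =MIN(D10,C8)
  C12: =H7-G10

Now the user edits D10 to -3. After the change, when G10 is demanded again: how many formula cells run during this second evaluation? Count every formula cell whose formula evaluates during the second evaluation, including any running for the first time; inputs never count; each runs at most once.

First demand of the output computes:
  C9 = IF(D10=0: D10=0 -> then branch D10) = 0
  H1 = MIN(0, 5) = 0
  F4 = MIN(0, 0) = 0
  G10 = MIN(0, 0) = 0

After the edit, cleaning proceeds:
  C9: a read changed (D10 0->-3; D10 0->-3) — executes, giving 9.
  H1: a read changed (D10 0->-3) — executes, giving -3.
  F4: a read changed (H1 0->-3; C9 0->9) — executes, giving -3.
  G10: a read changed (F4 0->-3; H1 0->-3) — executes, giving -3.

4 formula cells run: C9, F4, G10, H1.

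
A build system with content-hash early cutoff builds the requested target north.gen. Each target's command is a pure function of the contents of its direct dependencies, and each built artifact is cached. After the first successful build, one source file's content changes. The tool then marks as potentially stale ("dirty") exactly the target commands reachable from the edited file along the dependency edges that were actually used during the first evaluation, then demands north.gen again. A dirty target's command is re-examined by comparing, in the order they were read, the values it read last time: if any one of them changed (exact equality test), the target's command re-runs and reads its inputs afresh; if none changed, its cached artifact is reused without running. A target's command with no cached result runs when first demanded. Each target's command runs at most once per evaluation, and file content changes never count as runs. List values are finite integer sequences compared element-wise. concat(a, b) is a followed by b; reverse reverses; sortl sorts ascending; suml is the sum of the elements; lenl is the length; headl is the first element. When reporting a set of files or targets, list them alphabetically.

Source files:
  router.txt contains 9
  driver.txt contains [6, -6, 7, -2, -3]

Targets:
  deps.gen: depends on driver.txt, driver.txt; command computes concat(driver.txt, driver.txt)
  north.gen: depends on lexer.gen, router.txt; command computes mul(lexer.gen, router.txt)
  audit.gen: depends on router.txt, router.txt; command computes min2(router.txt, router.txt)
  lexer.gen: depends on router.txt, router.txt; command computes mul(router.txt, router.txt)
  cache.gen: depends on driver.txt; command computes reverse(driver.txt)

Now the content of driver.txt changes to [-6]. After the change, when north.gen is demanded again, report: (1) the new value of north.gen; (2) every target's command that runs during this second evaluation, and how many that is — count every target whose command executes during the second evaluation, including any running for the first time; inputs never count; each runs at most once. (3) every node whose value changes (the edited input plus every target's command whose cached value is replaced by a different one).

First evaluation (everything demanded from the output):
  lexer.gen = mul(9, 9) = 81
  north.gen = mul(81, 9) = 729

Propagation after the edit:
  driver.txt feeds no computation that the output demands — nothing is marked dirty and nothing runs.

Key observation: driver.txt is never demanded by the output, so the edit triggers no recomputation at all.

New value of north.gen: 729.
Target commands that run: none — 0 in total.
Values that change: driver.txt.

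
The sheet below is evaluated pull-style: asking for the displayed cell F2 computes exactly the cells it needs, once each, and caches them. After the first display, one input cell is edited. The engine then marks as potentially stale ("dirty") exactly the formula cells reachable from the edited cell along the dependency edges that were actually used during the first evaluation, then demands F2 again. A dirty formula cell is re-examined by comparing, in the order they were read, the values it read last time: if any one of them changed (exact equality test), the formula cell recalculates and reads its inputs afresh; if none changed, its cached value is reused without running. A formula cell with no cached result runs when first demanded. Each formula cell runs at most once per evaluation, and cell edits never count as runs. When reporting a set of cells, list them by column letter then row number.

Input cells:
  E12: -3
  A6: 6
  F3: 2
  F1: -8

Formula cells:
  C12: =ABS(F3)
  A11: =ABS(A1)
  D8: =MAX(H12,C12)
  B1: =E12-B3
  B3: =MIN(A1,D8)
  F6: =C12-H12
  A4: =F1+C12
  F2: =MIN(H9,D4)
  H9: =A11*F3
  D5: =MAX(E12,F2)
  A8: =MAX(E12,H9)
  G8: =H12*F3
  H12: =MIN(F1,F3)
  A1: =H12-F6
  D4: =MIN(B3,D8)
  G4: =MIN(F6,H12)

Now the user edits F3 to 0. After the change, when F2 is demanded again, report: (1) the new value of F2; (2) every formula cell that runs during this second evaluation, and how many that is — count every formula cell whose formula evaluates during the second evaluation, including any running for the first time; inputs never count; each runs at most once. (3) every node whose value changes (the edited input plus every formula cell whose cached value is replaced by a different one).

Demanding F2 again yields -16.
10 formula cells run: A1, A11, B3, C12, D4, D8, F2, F6, H9, H12.
The nodes whose values change: A1, A11, B3, C12, D4, D8, F2, F3, F6, H9.

First demand of the output computes:
  C12 = ABS(2) = 2
  H12 = MIN(-8, 2) = -8
  D8 = MAX(-8, 2) = 2
  F6 = 2 - -8 = 10
  A1 = -8 - 10 = -18
  A11 = ABS(-18) = 18
  B3 = MIN(-18, 2) = -18
  D4 = MIN(-18, 2) = -18
  H9 = 18 * 2 = 36
  F2 = MIN(36, -18) = -18

After the edit, cleaning proceeds:
  C12: a read changed (F3 2->0) — executes, giving 0.
  H12: a read changed (F3 2->0) — executes, giving -8 — identical to its old value.
  D8: a read changed (C12 2->0) — executes, giving 0.
  F6: a read changed (C12 2->0) — executes, giving 8.
  A1: a read changed (F6 10->8) — executes, giving -16.
  A11: a read changed (A1 -18->-16) — executes, giving 16.
  B3: a read changed (A1 -18->-16; D8 2->0) — executes, giving -16.
  D4: a read changed (B3 -18->-16; D8 2->0) — executes, giving -16.
  H9: a read changed (A11 18->16; F3 2->0) — executes, giving 0.
  F2: a read changed (H9 36->0; D4 -18->-16) — executes, giving -16.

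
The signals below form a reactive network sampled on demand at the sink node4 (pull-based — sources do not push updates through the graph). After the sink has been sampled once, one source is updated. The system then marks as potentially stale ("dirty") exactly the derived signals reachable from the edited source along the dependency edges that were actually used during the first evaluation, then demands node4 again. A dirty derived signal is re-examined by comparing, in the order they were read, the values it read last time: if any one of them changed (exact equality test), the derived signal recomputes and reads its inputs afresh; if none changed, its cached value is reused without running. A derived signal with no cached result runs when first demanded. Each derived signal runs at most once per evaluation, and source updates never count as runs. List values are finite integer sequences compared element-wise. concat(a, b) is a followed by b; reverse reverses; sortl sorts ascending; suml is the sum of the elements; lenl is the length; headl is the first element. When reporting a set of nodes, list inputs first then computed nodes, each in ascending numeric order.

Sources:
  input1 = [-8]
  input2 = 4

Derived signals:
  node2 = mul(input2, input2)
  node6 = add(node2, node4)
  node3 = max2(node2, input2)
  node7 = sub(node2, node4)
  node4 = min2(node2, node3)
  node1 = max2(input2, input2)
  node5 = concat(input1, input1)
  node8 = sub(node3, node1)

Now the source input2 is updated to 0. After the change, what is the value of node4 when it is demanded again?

Initial pass — values computed on the first demand:
  node2 = mul(4, 4) = 16
  node3 = max2(16, 4) = 16
  node4 = min2(16, 16) = 16

Second demand — change propagation:
  node2: re-runs because input2 4->0; input2 4->0; new result 0.
  node3: re-runs because node2 16->0; input2 4->0; new result 0.
  node4: re-runs because node2 16->0; node3 16->0; new result 0.

node4 now evaluates to 0.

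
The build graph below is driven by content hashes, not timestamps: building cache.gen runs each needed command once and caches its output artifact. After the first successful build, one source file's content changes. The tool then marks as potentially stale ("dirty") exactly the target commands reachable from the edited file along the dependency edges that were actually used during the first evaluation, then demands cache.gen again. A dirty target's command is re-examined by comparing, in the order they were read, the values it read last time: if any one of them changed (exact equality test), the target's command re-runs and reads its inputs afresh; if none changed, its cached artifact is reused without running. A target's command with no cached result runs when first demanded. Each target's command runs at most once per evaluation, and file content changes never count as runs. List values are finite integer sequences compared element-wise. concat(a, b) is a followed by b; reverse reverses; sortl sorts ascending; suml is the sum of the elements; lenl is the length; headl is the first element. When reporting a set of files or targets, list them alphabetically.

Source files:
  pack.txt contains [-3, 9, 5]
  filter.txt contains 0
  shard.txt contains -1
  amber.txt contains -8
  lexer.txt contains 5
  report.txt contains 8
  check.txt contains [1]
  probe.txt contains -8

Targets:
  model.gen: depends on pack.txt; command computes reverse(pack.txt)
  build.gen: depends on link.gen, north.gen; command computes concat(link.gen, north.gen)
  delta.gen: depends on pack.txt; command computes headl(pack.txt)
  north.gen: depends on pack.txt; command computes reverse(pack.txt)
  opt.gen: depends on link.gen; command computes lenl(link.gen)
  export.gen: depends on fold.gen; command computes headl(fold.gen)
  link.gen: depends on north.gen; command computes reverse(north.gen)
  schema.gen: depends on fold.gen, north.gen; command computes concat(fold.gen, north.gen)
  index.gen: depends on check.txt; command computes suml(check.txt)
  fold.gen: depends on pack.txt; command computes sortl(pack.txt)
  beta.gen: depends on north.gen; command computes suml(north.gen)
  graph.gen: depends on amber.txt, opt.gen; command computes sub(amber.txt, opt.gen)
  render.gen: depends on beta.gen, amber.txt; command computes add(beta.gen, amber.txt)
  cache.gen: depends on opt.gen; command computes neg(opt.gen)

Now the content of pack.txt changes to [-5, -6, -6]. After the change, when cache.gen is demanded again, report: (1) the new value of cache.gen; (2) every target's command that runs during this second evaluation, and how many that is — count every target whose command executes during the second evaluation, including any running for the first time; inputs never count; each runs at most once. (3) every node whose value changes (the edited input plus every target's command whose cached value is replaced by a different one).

Initial pass — values computed on the first demand:
  north.gen = reverse([-3, 9, 5]) = [5, 9, -3]
  link.gen = reverse([5, 9, -3]) = [-3, 9, 5]
  opt.gen = lenl([-3, 9, 5]) = 3
  cache.gen = neg(3) = -3

Second demand — change propagation:
  north.gen: re-runs because pack.txt [-3, 9, 5]->[-5, -6, -6]; new result [-6, -6, -5].
  link.gen: re-runs because north.gen [5, 9, -3]->[-6, -6, -5]; new result [-5, -6, -6].
  opt.gen: re-runs because link.gen [-3, 9, 5]->[-5, -6, -6]; new result 3 (unchanged).
  cache.gen: re-examined; everything it read last time is the same (opt.gen unchanged) — cache -3 kept, no run.

The important point: opt.gen recomputes to an identical value, and the output ends up unchanged.

cache.gen now evaluates to -3.
Run set: link.gen, north.gen, opt.gen (3 run).
Changed values: link.gen, north.gen, pack.txt.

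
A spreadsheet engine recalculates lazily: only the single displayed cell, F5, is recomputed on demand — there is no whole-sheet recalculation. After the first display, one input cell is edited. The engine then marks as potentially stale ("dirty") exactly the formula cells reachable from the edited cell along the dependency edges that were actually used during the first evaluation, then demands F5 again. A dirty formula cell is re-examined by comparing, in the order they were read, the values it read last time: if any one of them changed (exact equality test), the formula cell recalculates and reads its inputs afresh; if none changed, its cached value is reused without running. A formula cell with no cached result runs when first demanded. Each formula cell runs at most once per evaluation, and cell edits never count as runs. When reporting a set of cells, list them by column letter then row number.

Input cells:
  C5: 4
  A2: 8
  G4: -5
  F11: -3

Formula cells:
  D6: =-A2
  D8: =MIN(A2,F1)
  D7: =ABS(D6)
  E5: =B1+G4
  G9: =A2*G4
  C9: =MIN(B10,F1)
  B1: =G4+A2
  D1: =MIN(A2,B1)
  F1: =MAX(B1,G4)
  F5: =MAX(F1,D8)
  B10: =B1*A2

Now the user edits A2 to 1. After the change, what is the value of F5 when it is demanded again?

New value of F5: -4.

First evaluation (everything demanded from the output):
  B1 = -5 + 8 = 3
  F1 = MAX(3, -5) = 3
  D8 = MIN(8, 3) = 3
  F5 = MAX(3, 3) = 3

Propagation after the edit:
  B1: runs — A2 8->1; result -4.
  F1: runs — B1 3->-4; result -4.
  D8: runs — A2 8->1; F1 3->-4; result -4.
  F5: runs — F1 3->-4; D8 3->-4; result -4.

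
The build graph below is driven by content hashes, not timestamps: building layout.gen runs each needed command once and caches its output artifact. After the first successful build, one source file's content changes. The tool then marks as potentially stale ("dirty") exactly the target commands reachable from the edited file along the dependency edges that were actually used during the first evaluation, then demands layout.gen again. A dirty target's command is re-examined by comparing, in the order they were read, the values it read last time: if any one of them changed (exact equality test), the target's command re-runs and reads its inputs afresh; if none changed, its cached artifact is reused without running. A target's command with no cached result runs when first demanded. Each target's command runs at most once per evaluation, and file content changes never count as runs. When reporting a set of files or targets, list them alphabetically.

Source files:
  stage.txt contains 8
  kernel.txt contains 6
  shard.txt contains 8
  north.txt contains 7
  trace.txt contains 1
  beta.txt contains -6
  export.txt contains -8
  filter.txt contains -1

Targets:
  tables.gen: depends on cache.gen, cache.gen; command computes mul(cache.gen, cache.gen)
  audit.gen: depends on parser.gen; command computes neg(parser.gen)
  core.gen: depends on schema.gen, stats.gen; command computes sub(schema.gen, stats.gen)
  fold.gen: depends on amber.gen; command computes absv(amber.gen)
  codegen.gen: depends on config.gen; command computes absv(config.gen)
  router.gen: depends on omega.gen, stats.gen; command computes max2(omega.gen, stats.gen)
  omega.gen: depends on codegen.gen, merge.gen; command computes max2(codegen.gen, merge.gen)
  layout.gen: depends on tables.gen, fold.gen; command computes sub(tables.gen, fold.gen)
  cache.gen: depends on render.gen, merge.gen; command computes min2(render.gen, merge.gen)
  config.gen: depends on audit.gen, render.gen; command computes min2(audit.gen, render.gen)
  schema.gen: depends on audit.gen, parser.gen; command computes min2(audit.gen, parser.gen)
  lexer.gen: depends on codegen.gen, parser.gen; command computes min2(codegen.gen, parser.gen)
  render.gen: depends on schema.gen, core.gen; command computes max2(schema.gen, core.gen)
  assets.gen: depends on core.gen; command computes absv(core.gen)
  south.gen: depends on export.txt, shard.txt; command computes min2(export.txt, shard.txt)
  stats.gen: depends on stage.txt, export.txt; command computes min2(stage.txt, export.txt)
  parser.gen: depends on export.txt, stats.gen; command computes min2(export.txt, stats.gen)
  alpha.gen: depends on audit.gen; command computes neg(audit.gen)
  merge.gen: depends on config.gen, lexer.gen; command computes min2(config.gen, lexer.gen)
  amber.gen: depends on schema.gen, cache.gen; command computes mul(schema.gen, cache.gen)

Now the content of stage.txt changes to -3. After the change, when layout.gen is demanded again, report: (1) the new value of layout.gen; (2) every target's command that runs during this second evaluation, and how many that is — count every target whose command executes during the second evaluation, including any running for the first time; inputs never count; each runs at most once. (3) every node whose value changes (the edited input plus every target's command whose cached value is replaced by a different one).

Initial pass — values computed on the first demand:
  stats.gen = min2(8, -8) = -8
  parser.gen = min2(-8, -8) = -8
  audit.gen = neg(-8) = 8
  schema.gen = min2(8, -8) = -8
  core.gen = sub(-8, -8) = 0
  render.gen = max2(-8, 0) = 0
  config.gen = min2(8, 0) = 0
  codegen.gen = absv(0) = 0
  lexer.gen = min2(0, -8) = -8
  merge.gen = min2(0, -8) = -8
  cache.gen = min2(0, -8) = -8
  amber.gen = mul(-8, -8) = 64
  fold.gen = absv(64) = 64
  tables.gen = mul(-8, -8) = 64
  layout.gen = sub(64, 64) = 0

Second demand — change propagation:
  stats.gen: re-runs because stage.txt 8->-3; new result -8 (unchanged).
  parser.gen: re-examined; everything it read last time is the same (export.txt unchanged, stats.gen unchanged) — cache -8 kept, no run.
  audit.gen: re-examined; everything it read last time is the same (parser.gen unchanged) — cache 8 kept, no run.
  schema.gen: re-examined; everything it read last time is the same (audit.gen unchanged, parser.gen unchanged) — cache -8 kept, no run.
  core.gen: re-examined; everything it read last time is the same (schema.gen unchanged, stats.gen unchanged) — cache 0 kept, no run.
  render.gen: re-examined; everything it read last time is the same (schema.gen unchanged, core.gen unchanged) — cache 0 kept, no run.
  config.gen: re-examined; everything it read last time is the same (audit.gen unchanged, render.gen unchanged) — cache 0 kept, no run.
  codegen.gen: re-examined; everything it read last time is the same (config.gen unchanged) — cache 0 kept, no run.
  lexer.gen: re-examined; everything it read last time is the same (codegen.gen unchanged, parser.gen unchanged) — cache -8 kept, no run.
  merge.gen: re-examined; everything it read last time is the same (config.gen unchanged, lexer.gen unchanged) — cache -8 kept, no run.
  cache.gen: re-examined; everything it read last time is the same (render.gen unchanged, merge.gen unchanged) — cache -8 kept, no run.
  amber.gen: re-examined; everything it read last time is the same (schema.gen unchanged, cache.gen unchanged) — cache 64 kept, no run.
  fold.gen: re-examined; everything it read last time is the same (amber.gen unchanged) — cache 64 kept, no run.
  tables.gen: re-examined; everything it read last time is the same (cache.gen unchanged, cache.gen unchanged) — cache 64 kept, no run.
  layout.gen: re-examined; everything it read last time is the same (tables.gen unchanged, fold.gen unchanged) — cache 0 kept, no run.

The important point: stats.gen recomputes to an identical value, and the output ends up unchanged.

layout.gen now evaluates to 0.
Run set: stats.gen (1 run).
Changed values: stage.txt.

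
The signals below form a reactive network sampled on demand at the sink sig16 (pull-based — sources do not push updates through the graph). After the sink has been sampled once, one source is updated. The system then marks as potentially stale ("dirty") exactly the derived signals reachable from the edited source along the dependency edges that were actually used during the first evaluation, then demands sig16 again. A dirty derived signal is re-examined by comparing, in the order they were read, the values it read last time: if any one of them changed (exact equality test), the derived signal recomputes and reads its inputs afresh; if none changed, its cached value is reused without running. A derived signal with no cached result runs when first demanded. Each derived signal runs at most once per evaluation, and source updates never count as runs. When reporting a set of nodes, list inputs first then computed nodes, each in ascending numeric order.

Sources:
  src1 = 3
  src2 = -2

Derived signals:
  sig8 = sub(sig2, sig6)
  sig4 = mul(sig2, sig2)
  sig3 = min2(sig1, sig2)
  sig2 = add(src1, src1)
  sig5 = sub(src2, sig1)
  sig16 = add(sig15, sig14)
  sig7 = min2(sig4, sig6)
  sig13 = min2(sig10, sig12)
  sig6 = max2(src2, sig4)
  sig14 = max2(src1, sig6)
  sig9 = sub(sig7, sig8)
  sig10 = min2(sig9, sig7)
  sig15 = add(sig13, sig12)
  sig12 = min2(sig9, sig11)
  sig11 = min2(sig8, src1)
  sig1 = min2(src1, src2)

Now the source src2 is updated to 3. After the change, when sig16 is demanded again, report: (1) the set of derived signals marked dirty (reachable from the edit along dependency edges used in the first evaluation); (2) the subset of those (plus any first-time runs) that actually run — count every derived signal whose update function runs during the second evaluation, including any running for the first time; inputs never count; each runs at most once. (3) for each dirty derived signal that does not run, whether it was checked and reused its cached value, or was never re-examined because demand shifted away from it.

Dirty set: sig6, sig7, sig8, sig9, sig10, sig11, sig12, sig13, sig14, sig15, sig16.
Run set: sig6 (1 run).
Re-examined without running (cache reused): sig7, sig8, sig9, sig10, sig11, sig12, sig13, sig14, sig15, sig16.
The important point: sig6 recomputes to an identical value, and the output ends up unchanged.

Initial pass — values computed on the first demand:
  sig2 = add(3, 3) = 6
  sig4 = mul(6, 6) = 36
  sig6 = max2(-2, 36) = 36
  sig7 = min2(36, 36) = 36
  sig8 = sub(6, 36) = -30
  sig9 = sub(36, -30) = 66
  sig10 = min2(66, 36) = 36
  sig11 = min2(-30, 3) = -30
  sig12 = min2(66, -30) = -30
  sig13 = min2(36, -30) = -30
  sig14 = max2(3, 36) = 36
  sig15 = add(-30, -30) = -60
  sig16 = add(-60, 36) = -24

Second demand — change propagation:
  sig6: re-runs because src2 -2->3; new result 36 (unchanged).
  sig7: re-examined; everything it read last time is the same (sig4 unchanged, sig6 unchanged) — cache 36 kept, no run.
  sig8: re-examined; everything it read last time is the same (sig2 unchanged, sig6 unchanged) — cache -30 kept, no run.
  sig9: re-examined; everything it read last time is the same (sig7 unchanged, sig8 unchanged) — cache 66 kept, no run.
  sig10: re-examined; everything it read last time is the same (sig9 unchanged, sig7 unchanged) — cache 36 kept, no run.
  sig11: re-examined; everything it read last time is the same (sig8 unchanged, src1 unchanged) — cache -30 kept, no run.
  sig12: re-examined; everything it read last time is the same (sig9 unchanged, sig11 unchanged) — cache -30 kept, no run.
  sig13: re-examined; everything it read last time is the same (sig10 unchanged, sig12 unchanged) — cache -30 kept, no run.
  sig14: re-examined; everything it read last time is the same (src1 unchanged, sig6 unchanged) — cache 36 kept, no run.
  sig15: re-examined; everything it read last time is the same (sig13 unchanged, sig12 unchanged) — cache -60 kept, no run.
  sig16: re-examined; everything it read last time is the same (sig15 unchanged, sig14 unchanged) — cache -24 kept, no run.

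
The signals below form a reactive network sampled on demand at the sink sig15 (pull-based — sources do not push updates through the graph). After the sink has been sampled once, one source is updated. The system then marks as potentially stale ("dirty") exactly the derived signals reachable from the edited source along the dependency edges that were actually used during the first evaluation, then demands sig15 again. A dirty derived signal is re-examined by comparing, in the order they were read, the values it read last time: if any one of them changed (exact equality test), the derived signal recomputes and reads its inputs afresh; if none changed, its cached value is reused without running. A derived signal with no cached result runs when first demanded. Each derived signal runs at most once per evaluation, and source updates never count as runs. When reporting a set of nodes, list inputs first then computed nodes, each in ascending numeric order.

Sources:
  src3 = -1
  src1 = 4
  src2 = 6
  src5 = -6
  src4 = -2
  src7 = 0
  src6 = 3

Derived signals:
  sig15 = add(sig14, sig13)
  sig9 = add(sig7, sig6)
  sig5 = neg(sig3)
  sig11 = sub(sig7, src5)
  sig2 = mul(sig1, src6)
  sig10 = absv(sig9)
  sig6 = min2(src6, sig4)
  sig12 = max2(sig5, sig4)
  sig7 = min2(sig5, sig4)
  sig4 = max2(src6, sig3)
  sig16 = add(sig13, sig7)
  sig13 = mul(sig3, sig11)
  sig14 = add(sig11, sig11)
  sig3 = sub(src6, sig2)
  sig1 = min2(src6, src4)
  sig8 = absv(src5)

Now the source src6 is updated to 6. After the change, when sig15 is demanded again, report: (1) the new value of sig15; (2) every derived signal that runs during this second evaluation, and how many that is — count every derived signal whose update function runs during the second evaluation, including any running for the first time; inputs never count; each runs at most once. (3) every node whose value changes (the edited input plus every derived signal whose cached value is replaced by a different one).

sig15 now evaluates to -240.
Run set: sig1, sig2, sig3, sig4, sig5, sig7, sig11, sig13, sig14, sig15 (10 run).
Changed values: src6, sig2, sig3, sig4, sig5, sig7, sig11, sig13, sig14, sig15.

Initial pass — values computed on the first demand:
  sig1 = min2(3, -2) = -2
  sig2 = mul(-2, 3) = -6
  sig3 = sub(3, -6) = 9
  sig4 = max2(3, 9) = 9
  sig5 = neg(9) = -9
  sig7 = min2(-9, 9) = -9
  sig11 = sub(-9, -6) = -3
  sig13 = mul(9, -3) = -27
  sig14 = add(-3, -3) = -6
  sig15 = add(-6, -27) = -33

Second demand — change propagation:
  sig1: re-runs because src6 3->6; new result -2 (unchanged).
  sig2: re-runs because src6 3->6; new result -12.
  sig3: re-runs because src6 3->6; sig2 -6->-12; new result 18.
  sig4: re-runs because src6 3->6; sig3 9->18; new result 18.
  sig5: re-runs because sig3 9->18; new result -18.
  sig7: re-runs because sig5 -9->-18; sig4 9->18; new result -18.
  sig11: re-runs because sig7 -9->-18; new result -12.
  sig13: re-runs because sig3 9->18; sig11 -3->-12; new result -216.
  sig14: re-runs because sig11 -3->-12; sig11 -3->-12; new result -24.
  sig15: re-runs because sig14 -6->-24; sig13 -27->-216; new result -240.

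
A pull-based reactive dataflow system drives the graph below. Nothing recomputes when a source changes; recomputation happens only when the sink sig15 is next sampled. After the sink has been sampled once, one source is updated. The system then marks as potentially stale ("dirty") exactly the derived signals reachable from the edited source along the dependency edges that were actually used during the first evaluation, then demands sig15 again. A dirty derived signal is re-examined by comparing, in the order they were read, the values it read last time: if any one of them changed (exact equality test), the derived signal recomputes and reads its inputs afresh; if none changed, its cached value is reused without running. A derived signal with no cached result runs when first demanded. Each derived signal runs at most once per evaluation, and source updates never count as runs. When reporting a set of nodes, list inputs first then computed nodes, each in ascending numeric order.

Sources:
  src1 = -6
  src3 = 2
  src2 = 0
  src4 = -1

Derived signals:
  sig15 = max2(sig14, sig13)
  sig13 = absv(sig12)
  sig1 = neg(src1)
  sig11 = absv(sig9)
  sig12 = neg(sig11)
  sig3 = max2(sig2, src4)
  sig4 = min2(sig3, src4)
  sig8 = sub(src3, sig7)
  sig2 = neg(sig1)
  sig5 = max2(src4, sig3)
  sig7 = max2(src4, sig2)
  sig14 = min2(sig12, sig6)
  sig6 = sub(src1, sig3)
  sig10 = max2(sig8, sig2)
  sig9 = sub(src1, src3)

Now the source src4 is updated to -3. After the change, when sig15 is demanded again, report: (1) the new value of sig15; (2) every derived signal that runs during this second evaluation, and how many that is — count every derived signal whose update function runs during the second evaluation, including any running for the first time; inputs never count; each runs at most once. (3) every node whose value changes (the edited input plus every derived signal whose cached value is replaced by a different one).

New value of sig15: 8.
Derived signals that run: sig3, sig6, sig14 — 3 in total.
Values that change: src4, sig3, sig6.
Key observation: the change is absorbed at sig14 — it re-runs but produces the same value, and the output's value is unchanged.

First evaluation (everything demanded from the output):
  sig1 = neg(-6) = 6
  sig2 = neg(6) = -6
  sig3 = max2(-6, -1) = -1
  sig6 = sub(-6, -1) = -5
  sig9 = sub(-6, 2) = -8
  sig11 = absv(-8) = 8
  sig12 = neg(8) = -8
  sig13 = absv(-8) = 8
  sig14 = min2(-8, -5) = -8
  sig15 = max2(-8, 8) = 8

Propagation after the edit:
  sig3: runs — src4 -1->-3; result -3.
  sig6: runs — sig3 -1->-3; result -3.
  sig14: runs — sig6 -5->-3; result -8 (same value as before).
  sig15: checked — values it read are unchanged (sig14 unchanged, sig13 unchanged); reused cached 8 without running.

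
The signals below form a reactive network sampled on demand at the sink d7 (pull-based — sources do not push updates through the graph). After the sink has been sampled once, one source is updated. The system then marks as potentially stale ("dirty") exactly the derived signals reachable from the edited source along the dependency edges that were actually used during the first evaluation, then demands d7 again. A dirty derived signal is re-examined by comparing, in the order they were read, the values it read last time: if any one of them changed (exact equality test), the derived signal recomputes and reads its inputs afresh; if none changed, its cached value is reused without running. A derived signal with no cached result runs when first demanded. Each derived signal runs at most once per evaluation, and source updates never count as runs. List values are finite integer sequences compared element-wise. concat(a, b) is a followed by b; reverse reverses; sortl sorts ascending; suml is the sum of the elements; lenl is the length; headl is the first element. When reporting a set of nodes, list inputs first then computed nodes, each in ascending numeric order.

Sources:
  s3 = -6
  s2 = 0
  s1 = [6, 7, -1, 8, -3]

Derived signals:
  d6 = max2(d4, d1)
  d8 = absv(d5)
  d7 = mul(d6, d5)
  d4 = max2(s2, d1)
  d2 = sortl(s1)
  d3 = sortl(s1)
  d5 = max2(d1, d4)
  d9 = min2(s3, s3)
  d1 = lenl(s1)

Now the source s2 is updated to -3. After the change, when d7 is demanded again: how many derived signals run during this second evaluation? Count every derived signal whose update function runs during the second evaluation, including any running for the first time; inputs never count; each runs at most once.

Run set: d4 (1 run).
The important point: d4 recomputes to an identical value, and the output ends up unchanged.

Initial pass — values computed on the first demand:
  d1 = lenl([6, 7, -1, 8, -3]) = 5
  d4 = max2(0, 5) = 5
  d5 = max2(5, 5) = 5
  d6 = max2(5, 5) = 5
  d7 = mul(5, 5) = 25

Second demand — change propagation:
  d4: re-runs because s2 0->-3; new result 5 (unchanged).
  d5: re-examined; everything it read last time is the same (d1 unchanged, d4 unchanged) — cache 5 kept, no run.
  d6: re-examined; everything it read last time is the same (d4 unchanged, d1 unchanged) — cache 5 kept, no run.
  d7: re-examined; everything it read last time is the same (d6 unchanged, d5 unchanged) — cache 25 kept, no run.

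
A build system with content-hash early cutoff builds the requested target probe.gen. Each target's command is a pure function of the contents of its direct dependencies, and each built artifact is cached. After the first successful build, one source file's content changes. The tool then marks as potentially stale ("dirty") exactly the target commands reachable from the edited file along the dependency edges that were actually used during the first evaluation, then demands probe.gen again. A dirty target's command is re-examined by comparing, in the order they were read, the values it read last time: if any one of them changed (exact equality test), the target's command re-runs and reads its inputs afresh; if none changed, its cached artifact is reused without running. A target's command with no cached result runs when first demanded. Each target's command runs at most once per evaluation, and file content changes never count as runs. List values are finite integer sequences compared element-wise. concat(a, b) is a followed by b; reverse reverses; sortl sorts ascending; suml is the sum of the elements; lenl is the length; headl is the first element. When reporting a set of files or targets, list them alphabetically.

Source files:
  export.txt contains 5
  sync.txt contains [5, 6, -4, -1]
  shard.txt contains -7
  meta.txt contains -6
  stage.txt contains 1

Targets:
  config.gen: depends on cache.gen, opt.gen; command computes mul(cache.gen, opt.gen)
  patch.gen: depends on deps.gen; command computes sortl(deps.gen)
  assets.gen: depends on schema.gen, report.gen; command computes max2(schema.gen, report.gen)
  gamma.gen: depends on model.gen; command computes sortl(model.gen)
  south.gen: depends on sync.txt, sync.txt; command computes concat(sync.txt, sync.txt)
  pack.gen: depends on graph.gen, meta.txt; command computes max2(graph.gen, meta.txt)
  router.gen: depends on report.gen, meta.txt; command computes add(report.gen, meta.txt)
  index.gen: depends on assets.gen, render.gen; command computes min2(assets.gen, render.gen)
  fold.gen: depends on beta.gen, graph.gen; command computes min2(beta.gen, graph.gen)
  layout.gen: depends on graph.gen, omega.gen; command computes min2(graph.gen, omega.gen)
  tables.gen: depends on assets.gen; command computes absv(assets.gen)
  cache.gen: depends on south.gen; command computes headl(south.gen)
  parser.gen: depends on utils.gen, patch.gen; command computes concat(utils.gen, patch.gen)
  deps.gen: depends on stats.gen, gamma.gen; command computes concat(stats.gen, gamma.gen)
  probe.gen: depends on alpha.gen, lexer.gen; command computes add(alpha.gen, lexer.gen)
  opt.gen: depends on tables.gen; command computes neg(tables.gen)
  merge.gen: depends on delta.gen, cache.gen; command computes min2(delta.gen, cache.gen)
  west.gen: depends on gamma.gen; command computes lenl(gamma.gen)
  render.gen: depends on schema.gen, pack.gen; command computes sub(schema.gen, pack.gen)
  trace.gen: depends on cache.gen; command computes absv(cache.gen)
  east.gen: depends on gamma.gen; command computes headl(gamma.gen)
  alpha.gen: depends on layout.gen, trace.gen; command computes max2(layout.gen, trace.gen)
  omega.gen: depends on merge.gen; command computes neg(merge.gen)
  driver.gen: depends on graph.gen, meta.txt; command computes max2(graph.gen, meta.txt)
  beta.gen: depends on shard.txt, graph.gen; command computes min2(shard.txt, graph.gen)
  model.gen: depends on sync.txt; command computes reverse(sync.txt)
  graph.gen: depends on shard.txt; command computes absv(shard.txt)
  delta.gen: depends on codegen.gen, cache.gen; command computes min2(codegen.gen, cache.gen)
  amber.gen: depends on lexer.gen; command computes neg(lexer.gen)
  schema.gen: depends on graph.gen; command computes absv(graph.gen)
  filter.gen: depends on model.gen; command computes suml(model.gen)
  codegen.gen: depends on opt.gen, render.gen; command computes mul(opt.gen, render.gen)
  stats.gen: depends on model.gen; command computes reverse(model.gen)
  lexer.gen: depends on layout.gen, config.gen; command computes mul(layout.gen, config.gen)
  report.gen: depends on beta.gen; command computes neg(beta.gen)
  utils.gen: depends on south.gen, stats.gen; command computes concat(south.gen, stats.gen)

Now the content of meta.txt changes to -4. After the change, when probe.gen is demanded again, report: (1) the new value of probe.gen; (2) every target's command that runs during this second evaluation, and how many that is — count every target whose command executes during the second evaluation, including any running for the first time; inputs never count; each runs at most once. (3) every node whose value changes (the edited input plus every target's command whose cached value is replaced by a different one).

New value of probe.gen: 5.
Target commands that run: pack.gen — 1 in total.
Values that change: meta.txt.
Key observation: the change is absorbed at pack.gen — it re-runs but produces the same value, and the output's value is unchanged.

First evaluation (everything demanded from the output):
  graph.gen = absv(-7) = 7
  beta.gen = min2(-7, 7) = -7
  pack.gen = max2(7, -6) = 7
  report.gen = neg(-7) = 7
  schema.gen = absv(7) = 7
  assets.gen = max2(7, 7) = 7
  render.gen = sub(7, 7) = 0
  south.gen = concat([5, 6, -4, -1], [5, 6, -4, -1]) = [5, 6, -4, -1, 5, 6, -4, -1]
  cache.gen = headl([5, 6, -4, -1, 5, 6, -4, -1]) = 5
  tables.gen = absv(7) = 7
  opt.gen = neg(7) = -7
  codegen.gen = mul(-7, 0) = 0
  config.gen = mul(5, -7) = -35
  delta.gen = min2(0, 5) = 0
  merge.gen = min2(0, 5) = 0
  omega.gen = neg(0) = 0
  layout.gen = min2(7, 0) = 0
  lexer.gen = mul(0, -35) = 0
  trace.gen = absv(5) = 5
  alpha.gen = max2(0, 5) = 5
  probe.gen = add(5, 0) = 5

Propagation after the edit:
  pack.gen: runs — meta.txt -6->-4; result 7 (same value as before).
  render.gen: checked — values it read are unchanged (schema.gen unchanged, pack.gen unchanged); reused cached 0 without running.
  codegen.gen: checked — values it read are unchanged (opt.gen unchanged, render.gen unchanged); reused cached 0 without running.
  delta.gen: checked — values it read are unchanged (codegen.gen unchanged, cache.gen unchanged); reused cached 0 without running.
  merge.gen: checked — values it read are unchanged (delta.gen unchanged, cache.gen unchanged); reused cached 0 without running.
  omega.gen: checked — values it read are unchanged (merge.gen unchanged); reused cached 0 without running.
  layout.gen: checked — values it read are unchanged (graph.gen unchanged, omega.gen unchanged); reused cached 0 without running.
  alpha.gen: checked — values it read are unchanged (layout.gen unchanged, trace.gen unchanged); reused cached 5 without running.
  lexer.gen: checked — values it read are unchanged (layout.gen unchanged, config.gen unchanged); reused cached 0 without running.
  probe.gen: checked — values it read are unchanged (alpha.gen unchanged, lexer.gen unchanged); reused cached 5 without running.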